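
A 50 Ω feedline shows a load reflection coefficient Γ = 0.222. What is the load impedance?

Z_L = Z_0·(1 + Γ)/(1 − Γ) = 50·(1.22)/(0.778)

Z_L ≈ 78.5 Ω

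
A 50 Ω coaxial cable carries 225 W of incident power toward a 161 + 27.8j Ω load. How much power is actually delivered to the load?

P_delivered ≈ 160 W

|Γ| = |(111 + j27.8)/(211 + j27.8)| = 0.538
|Γ|² = 0.289
P_refl = |Γ|²·P_inc = 65 W, P_del = (1 − |Γ|²)·P_inc = 160 W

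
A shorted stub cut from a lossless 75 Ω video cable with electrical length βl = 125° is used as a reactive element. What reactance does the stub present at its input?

X_in ≈ -107 Ω (capacitive)

tan(βl) = -1.43
For a shorted stub, Z_in = jZ_0·tan(βl)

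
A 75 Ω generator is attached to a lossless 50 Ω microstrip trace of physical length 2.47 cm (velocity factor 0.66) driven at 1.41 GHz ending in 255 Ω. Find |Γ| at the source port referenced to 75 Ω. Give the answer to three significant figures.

λ = v/f = 0.66·c / 1.41 GHz = 0.14 m
βl = 2π·l/λ = 2π × 0.176 = 63.3°
tan(βl) = 1.99
Z_in = Z_0·(Z_L + jZ_0·tanβl)/(Z_0 + jZ_L·tanβl) = 12.2 − j23.9 Ω
Γ_s = (Z_in − Z_s)/(Z_in + Z_s) = (-62.8 − j23.9)/(87.2 − j23.9), |Γ_s| = 0.744

|Γ| ≈ 0.744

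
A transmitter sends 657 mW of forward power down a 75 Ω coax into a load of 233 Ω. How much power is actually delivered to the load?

Γ = (233 − 75)/(233 + 75) = 0.513
|Γ|² = 0.263
P_refl = |Γ|²·P_inc = 173 mW, P_del = (1 − |Γ|²)·P_inc = 484 mW

P_delivered ≈ 484 mW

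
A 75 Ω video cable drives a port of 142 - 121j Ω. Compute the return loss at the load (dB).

RL ≈ 5.09 dB

Γ = (67 − j121)/(217 − j121), |Γ| = 0.557
RL = −20·log₁₀|Γ| = −20·log₁₀(0.557)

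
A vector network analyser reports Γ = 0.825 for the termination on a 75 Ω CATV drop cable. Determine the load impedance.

Z_L ≈ 782 Ω

Z_L = Z_0·(1 + Γ)/(1 − Γ) = 75·(1.82)/(0.175)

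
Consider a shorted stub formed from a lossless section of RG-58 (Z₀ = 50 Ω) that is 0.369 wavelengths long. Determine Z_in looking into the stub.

βl = 2π × 0.369 = 133°
tan(βl) = -1.08
For a shorted stub, Z_in = jZ_0·tan(βl)

Z_in ≈ −j53.9 Ω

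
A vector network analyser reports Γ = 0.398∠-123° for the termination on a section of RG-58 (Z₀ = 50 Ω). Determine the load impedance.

Z_L = Z_0·(1 + Γ)/(1 − Γ) = 50·(0.783 − j0.334)/(1.22 + j0.334)

Z_L ≈ 26.4 − j21 Ω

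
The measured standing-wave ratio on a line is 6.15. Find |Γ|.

|Γ| ≈ 0.72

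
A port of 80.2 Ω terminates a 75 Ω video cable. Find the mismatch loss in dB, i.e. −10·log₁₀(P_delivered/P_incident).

mismatch loss ≈ 0.00488 dB

Γ = (80.2 − 75)/(80.2 + 75) = 0.0335
|Γ|² = 0.00112, so P_del/P_inc = 1 − |Γ|² = 0.999
ML = −10·log₁₀(1 − |Γ|²)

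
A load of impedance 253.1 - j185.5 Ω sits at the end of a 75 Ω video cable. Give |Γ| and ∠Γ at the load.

Γ ≈ 0.682 ∠ -16.7°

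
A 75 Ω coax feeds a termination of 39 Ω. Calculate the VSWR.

Γ = (39 − 75)/(39 + 75) = -0.316
VSWR = (1 + 0.316)/(1 − 0.316)

VSWR ≈ 1.92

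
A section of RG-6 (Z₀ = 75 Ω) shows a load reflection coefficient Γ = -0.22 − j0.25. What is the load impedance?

Z_L ≈ 43 − j24.2 Ω

Z_L = Z_0·(1 + Γ)/(1 − Γ) = 75·(0.78 − j0.25)/(1.22 + j0.25)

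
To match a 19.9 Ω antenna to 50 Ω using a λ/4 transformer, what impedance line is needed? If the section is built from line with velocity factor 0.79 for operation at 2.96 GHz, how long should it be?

Z_qwt = √(Z_0·R_L) = √(50 × 19.9) = √995
λ = 0.79·c/f = 0.0801 m, so l = λ/4 = 0.02 m

Z_qwt ≈ 31.5 Ω; length ≈ 2 cm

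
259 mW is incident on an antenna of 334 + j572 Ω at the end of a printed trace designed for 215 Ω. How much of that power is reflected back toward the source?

|Γ| = |(119 + j572)/(549 + j572)| = 0.737
|Γ|² = 0.543
P_refl = |Γ|²·P_inc = 141 mW, P_del = (1 − |Γ|²)·P_inc = 118 mW

P_reflected ≈ 141 mW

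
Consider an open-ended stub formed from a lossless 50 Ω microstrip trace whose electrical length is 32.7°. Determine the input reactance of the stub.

tan(βl) = 0.642
For an open-ended stub, Z_in = −jZ_0·cot(βl) = −jZ_0/tan(βl)

X_in ≈ -77.9 Ω (capacitive)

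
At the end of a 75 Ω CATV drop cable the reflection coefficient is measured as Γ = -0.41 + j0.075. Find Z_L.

Z_L ≈ 31.1 + j5.64 Ω

Z_L = Z_0·(1 + Γ)/(1 − Γ) = 75·(0.59 + j0.075)/(1.41 − j0.075)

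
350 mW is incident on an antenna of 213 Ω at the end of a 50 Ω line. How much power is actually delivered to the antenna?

P_delivered ≈ 216 mW

Γ = (213 − 50)/(213 + 50) = 0.62
|Γ|² = 0.384
P_refl = |Γ|²·P_inc = 134 mW, P_del = (1 − |Γ|²)·P_inc = 216 mW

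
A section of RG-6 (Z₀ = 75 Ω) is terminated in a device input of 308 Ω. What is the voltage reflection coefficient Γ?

Γ = (Z_L − Z_0)/(Z_L + Z_0) = (308 − 75)/(308 + 75) = 233/383

Γ = 0.608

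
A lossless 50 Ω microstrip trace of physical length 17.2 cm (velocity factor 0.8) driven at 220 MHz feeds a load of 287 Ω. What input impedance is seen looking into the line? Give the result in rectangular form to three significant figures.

λ = v/f = 0.8·c / 220 MHz = 1.09 m
βl = 2π·l/λ = 2π × 0.158 = 56.8°
tan(βl) = tan(56.8°) = 1.53
Z_in = Z_0·(Z_L + jZ_0·tanβl)/(Z_0 + jZ_L·tanβl)
     = 50·(287 + j76.3)/(50 + j438)

Z_in ≈ 12.3 − j31.4 Ω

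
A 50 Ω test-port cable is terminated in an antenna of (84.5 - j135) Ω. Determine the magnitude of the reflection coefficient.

|Γ| ≈ 0.731

Γ = (Z_L − Z_0)/(Z_L + Z_0) = (34.5 − j135)/(134.5 − j135)
|Γ| = 139/191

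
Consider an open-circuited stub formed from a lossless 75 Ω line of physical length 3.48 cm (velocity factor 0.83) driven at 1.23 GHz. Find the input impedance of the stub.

λ = v/f = 0.83·c / 1.23 GHz = 0.202 m
βl = 2π·l/λ = 2π × 0.172 = 61.9°
tan(βl) = 1.87
For an open-circuited stub, Z_in = −jZ_0·cot(βl) = −jZ_0/tan(βl)

Z_in ≈ −j40.1 Ω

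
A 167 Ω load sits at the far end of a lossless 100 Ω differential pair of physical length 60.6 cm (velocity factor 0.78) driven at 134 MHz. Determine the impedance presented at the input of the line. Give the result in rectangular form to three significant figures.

Z_in ≈ 75.8 + j38.1 Ω

λ = v/f = 0.78·c / 134 MHz = 1.75 m
βl = 2π·l/λ = 2π × 0.347 = 125°
tan(βl) = tan(125°) = -1.43
Z_in = Z_0·(Z_L + jZ_0·tanβl)/(Z_0 + jZ_L·tanβl)
     = 100·(167 − j143)/(100 − j239)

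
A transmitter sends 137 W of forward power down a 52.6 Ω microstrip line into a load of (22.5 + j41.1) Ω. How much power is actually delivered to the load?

P_delivered ≈ 88.5 W

|Γ| = |(-30.1 + j41.1)/(75.1 + j41.1)| = 0.595
|Γ|² = 0.354
P_refl = |Γ|²·P_inc = 48.5 W, P_del = (1 − |Γ|²)·P_inc = 88.5 W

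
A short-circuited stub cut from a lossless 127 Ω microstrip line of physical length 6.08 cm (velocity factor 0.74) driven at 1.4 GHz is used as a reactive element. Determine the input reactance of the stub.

λ = v/f = 0.74·c / 1.4 GHz = 0.159 m
βl = 2π·l/λ = 2π × 0.383 = 138°
tan(βl) = -0.899
For a short-circuited stub, Z_in = jZ_0·tan(βl)

X_in ≈ -114 Ω (capacitive)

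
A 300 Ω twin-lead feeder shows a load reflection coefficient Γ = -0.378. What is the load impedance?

Z_L ≈ 135 Ω

Z_L = Z_0·(1 + Γ)/(1 − Γ) = 300·(0.622)/(1.38)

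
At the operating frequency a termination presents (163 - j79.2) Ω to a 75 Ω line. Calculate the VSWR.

Γ = (Z_L − Z_0)/(Z_L + Z_0) = (88 − j79.2)/(238 − j79.2)
|Γ| = 118/251 = 0.472
VSWR = (1 + |Γ|)/(1 − |Γ|) = 1.47/0.528

VSWR ≈ 2.79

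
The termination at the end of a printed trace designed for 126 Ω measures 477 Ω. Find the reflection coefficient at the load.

Γ = 0.582

Γ = (Z_L − Z_0)/(Z_L + Z_0) = (477 − 126)/(477 + 126) = 351/603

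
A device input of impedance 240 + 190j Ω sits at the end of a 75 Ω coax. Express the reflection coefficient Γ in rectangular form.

Γ ≈ 0.651 + j0.211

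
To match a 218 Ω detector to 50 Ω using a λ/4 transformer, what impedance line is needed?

Z_qwt ≈ 104 Ω

Z_qwt = √(Z_0·R_L) = √(50 × 218) = √10900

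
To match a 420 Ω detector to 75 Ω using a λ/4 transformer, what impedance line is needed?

Z_qwt ≈ 177 Ω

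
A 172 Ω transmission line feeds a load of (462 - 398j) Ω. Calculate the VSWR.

VSWR ≈ 4.85

Γ = (Z_L − Z_0)/(Z_L + Z_0) = (290 − j398)/(634 − j398)
|Γ| = 492/749 = 0.658
VSWR = (1 + |Γ|)/(1 − |Γ|) = 1.66/0.342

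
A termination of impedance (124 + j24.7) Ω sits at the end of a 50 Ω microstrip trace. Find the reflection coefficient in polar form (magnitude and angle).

Γ ≈ 0.444 ∠ 10.4°

Γ = (Z_L − Z_0)/(Z_L + Z_0) = (74 + j24.7)/(174 + j24.7)
|Γ| = 78/176 = 0.444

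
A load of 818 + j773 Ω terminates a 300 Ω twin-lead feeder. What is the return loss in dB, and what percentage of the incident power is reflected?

Γ = (518 + j773)/(1118 + j773), |Γ| = 0.685
RL = −20·log₁₀(0.685) = 3.29 dB
P_refl/P_inc = |Γ|² = 0.469

RL ≈ 3.29 dB; 46.9% of incident power reflected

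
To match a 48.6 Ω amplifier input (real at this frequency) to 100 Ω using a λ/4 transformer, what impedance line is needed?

Z_qwt ≈ 69.7 Ω

Z_qwt = √(Z_0·R_L) = √(100 × 48.6) = √4860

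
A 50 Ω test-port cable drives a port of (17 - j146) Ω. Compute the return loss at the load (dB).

RL ≈ 0.614 dB

Γ = (-33 − j146)/(67 − j146), |Γ| = 0.932
RL = −20·log₁₀|Γ| = −20·log₁₀(0.932)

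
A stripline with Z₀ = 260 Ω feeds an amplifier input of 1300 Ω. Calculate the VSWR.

VSWR ≈ 5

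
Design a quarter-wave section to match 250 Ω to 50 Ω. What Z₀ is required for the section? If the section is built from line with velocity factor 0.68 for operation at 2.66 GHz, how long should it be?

Z_qwt ≈ 112 Ω; length ≈ 1.92 cm

Z_qwt = √(Z_0·R_L) = √(50 × 250) = √12500
λ = 0.68·c/f = 0.0767 m, so l = λ/4 = 0.0192 m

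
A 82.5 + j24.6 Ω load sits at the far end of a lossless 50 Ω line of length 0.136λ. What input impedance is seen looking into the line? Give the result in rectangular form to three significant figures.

βl = 2π × 0.136 = 49°
tan(βl) = tan(49°) = 1.15
Z_in = Z_0·(Z_L + jZ_0·tanβl)/(Z_0 + jZ_L·tanβl)
     = 50·(82.5 + j82)/(21.7 + j94.8)

Z_in ≈ 50.6 − j31.9 Ω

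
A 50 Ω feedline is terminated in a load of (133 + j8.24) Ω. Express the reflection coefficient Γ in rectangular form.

Γ = (Z_L − Z_0)/(Z_L + Z_0) = (83 + j8.24)/(183 + j8.24)

Γ ≈ 0.455 + j0.0246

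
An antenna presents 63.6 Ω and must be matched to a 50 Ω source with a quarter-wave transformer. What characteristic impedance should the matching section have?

Z_qwt = √(Z_0·R_L) = √(50 × 63.6) = √3180

Z_qwt ≈ 56.4 Ω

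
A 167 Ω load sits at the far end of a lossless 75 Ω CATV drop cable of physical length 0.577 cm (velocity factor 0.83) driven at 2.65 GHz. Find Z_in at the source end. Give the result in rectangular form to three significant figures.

Z_in ≈ 107 − j66.3 Ω

λ = v/f = 0.83·c / 2.65 GHz = 0.094 m
βl = 2π·l/λ = 2π × 0.0614 = 22.1°
tan(βl) = tan(22.1°) = 0.406
Z_in = Z_0·(Z_L + jZ_0·tanβl)/(Z_0 + jZ_L·tanβl)
     = 75·(167 + j30.5)/(75 + j67.8)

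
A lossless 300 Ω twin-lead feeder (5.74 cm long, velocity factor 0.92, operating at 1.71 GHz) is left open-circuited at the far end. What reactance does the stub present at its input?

λ = v/f = 0.92·c / 1.71 GHz = 0.161 m
βl = 2π·l/λ = 2π × 0.356 = 128°
tan(βl) = -1.28
For an open-circuited stub, Z_in = −jZ_0·cot(βl) = −jZ_0/tan(βl)

X_in ≈ 235 Ω (inductive)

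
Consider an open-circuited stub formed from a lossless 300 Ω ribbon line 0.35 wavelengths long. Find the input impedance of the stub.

βl = 2π × 0.35 = 126°
tan(βl) = -1.38
For an open-circuited stub, Z_in = −jZ_0·cot(βl) = −jZ_0/tan(βl)

Z_in ≈ +j218 Ω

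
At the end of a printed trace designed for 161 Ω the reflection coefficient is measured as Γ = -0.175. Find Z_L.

Z_L ≈ 113 Ω

Z_L = Z_0·(1 + Γ)/(1 − Γ) = 161·(0.825)/(1.18)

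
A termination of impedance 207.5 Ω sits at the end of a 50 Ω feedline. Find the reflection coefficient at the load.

Γ = (Z_L − Z_0)/(Z_L + Z_0) = (207.5 − 50)/(207.5 + 50) = 157.5/257.5

Γ = 0.612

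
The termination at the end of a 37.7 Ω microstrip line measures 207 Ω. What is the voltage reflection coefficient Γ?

Γ = 0.692

Γ = (Z_L − Z_0)/(Z_L + Z_0) = (207 − 37.7)/(207 + 37.7) = 169.3/244.7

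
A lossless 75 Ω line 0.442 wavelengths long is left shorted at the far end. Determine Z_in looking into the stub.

Z_in ≈ −j28.6 Ω

βl = 2π × 0.442 = 159°
tan(βl) = -0.381
For a shorted stub, Z_in = jZ_0·tan(βl)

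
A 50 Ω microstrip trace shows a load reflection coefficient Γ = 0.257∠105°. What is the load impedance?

Z_L ≈ 38.9 + j20.7 Ω

Z_L = Z_0·(1 + Γ)/(1 − Γ) = 50·(0.933 + j0.248)/(1.07 − j0.248)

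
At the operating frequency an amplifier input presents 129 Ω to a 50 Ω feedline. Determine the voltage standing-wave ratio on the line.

VSWR ≈ 2.58

For a purely resistive load, VSWR = R_L/Z_0 or Z_0/R_L (whichever > 1) = 129/50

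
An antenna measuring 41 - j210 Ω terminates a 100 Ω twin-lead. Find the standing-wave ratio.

Γ = (Z_L − Z_0)/(Z_L + Z_0) = (-59 − j210)/(141 − j210)
|Γ| = 218/253 = 0.862
VSWR = (1 + |Γ|)/(1 − |Γ|) = 1.86/0.138

VSWR ≈ 13.5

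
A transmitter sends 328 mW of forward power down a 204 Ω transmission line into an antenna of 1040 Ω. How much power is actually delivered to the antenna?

Γ = (1040 − 204)/(1040 + 204) = 0.672
|Γ|² = 0.452
P_refl = |Γ|²·P_inc = 148 mW, P_del = (1 − |Γ|²)·P_inc = 180 mW

P_delivered ≈ 180 mW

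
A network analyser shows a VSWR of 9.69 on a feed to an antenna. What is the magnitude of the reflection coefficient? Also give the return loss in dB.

|Γ| = (S − 1)/(S + 1) = (9.69 − 1)/(9.69 + 1) = 8.69/10.7
RL = −20·log₁₀|Γ| = −20·log₁₀(0.813)

|Γ| ≈ 0.813; return loss ≈ 1.8 dB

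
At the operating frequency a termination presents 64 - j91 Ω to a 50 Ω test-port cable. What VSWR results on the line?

Γ = (Z_L − Z_0)/(Z_L + Z_0) = (14 − j91)/(114 − j91)
|Γ| = 92.1/146 = 0.631
VSWR = (1 + |Γ|)/(1 − |Γ|) = 1.63/0.369

VSWR ≈ 4.42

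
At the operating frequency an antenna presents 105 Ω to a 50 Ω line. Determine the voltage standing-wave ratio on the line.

VSWR ≈ 2.1

Γ = (105 − 50)/(105 + 50) = 0.355
VSWR = (1 + 0.355)/(1 − 0.355)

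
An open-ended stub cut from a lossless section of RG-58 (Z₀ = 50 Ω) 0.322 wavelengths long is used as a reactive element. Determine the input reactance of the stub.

X_in ≈ 24.3 Ω (inductive)

βl = 2π × 0.322 = 116°
tan(βl) = -2.06
For an open-ended stub, Z_in = −jZ_0·cot(βl) = −jZ_0/tan(βl)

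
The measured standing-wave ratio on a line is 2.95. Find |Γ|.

|Γ| ≈ 0.494

|Γ| = (S − 1)/(S + 1) = (2.95 − 1)/(2.95 + 1) = 1.95/3.95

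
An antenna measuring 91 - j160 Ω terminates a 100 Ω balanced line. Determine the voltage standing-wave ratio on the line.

VSWR ≈ 4.6

Γ = (Z_L − Z_0)/(Z_L + Z_0) = (-9 − j160)/(191 − j160)
|Γ| = 160/249 = 0.643
VSWR = (1 + |Γ|)/(1 − |Γ|) = 1.64/0.357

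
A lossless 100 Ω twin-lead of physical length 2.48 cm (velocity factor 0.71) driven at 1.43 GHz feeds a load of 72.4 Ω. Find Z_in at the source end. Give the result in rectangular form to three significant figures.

λ = v/f = 0.71·c / 1.43 GHz = 0.149 m
βl = 2π·l/λ = 2π × 0.166 = 59.9°
tan(βl) = tan(59.9°) = 1.73
Z_in = Z_0·(Z_L + jZ_0·tanβl)/(Z_0 + jZ_L·tanβl)
     = 100·(72.4 + j173)/(100 + j125)

Z_in ≈ 112 + j32.1 Ω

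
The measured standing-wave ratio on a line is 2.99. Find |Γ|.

|Γ| = (S − 1)/(S + 1) = (2.99 − 1)/(2.99 + 1) = 1.99/3.99

|Γ| ≈ 0.499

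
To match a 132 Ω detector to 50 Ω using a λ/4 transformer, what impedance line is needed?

Z_qwt = √(Z_0·R_L) = √(50 × 132) = √6600

Z_qwt ≈ 81.2 Ω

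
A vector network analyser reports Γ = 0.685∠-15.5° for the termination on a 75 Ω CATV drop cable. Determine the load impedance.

Z_L ≈ 267 − j184 Ω

Z_L = Z_0·(1 + Γ)/(1 − Γ) = 75·(1.66 − j0.183)/(0.34 + j0.183)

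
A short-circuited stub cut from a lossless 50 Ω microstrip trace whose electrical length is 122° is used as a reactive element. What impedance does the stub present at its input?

tan(βl) = -1.6
For a short-circuited stub, Z_in = jZ_0·tan(βl)

Z_in ≈ −j80 Ω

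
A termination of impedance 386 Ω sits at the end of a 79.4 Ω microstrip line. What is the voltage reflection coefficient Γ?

Γ = (Z_L − Z_0)/(Z_L + Z_0) = (386 − 79.4)/(386 + 79.4) = 306.6/465.4

Γ = 0.659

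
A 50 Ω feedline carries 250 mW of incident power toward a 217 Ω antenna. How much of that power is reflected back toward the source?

P_reflected ≈ 97.8 mW

Γ = (217 − 50)/(217 + 50) = 0.625
|Γ|² = 0.391
P_refl = |Γ|²·P_inc = 97.8 mW, P_del = (1 − |Γ|²)·P_inc = 152 mW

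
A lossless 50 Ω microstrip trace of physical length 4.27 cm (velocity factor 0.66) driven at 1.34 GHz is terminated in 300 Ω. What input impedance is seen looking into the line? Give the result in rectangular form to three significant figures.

Z_in ≈ 8.84 + j12.1 Ω

λ = v/f = 0.66·c / 1.34 GHz = 0.148 m
βl = 2π·l/λ = 2π × 0.289 = 104°
tan(βl) = tan(104°) = -4
Z_in = Z_0·(Z_L + jZ_0·tanβl)/(Z_0 + jZ_L·tanβl)
     = 50·(300 − j200)/(50 − j1200)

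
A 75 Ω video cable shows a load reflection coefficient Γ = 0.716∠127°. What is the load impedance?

Z_L ≈ 15.4 + j36.1 Ω

Z_L = Z_0·(1 + Γ)/(1 − Γ) = 75·(0.569 + j0.572)/(1.43 − j0.572)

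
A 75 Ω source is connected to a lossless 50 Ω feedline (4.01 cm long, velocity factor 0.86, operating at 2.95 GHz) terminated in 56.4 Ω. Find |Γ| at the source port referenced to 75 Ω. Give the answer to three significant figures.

λ = v/f = 0.86·c / 2.95 GHz = 0.0875 m
βl = 2π·l/λ = 2π × 0.459 = 165°
tan(βl) = -0.267
Z_in = Z_0·(Z_L + jZ_0·tanβl)/(Z_0 + jZ_L·tanβl) = 55.4 + j3.33 Ω
Γ_s = (Z_in − Z_s)/(Z_in + Z_s) = (-19.6 + j3.33)/(130 + j3.33), |Γ_s| = 0.152

|Γ| ≈ 0.152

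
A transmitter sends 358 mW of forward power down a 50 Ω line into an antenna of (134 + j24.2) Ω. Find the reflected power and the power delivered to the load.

P_reflected ≈ 79.4 mW; P_delivered ≈ 279 mW

|Γ| = |(84 + j24.2)/(184 + j24.2)| = 0.471
|Γ|² = 0.222
P_refl = |Γ|²·P_inc = 79.4 mW, P_del = (1 − |Γ|²)·P_inc = 279 mW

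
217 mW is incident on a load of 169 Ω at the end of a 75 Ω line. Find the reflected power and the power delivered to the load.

Γ = (169 − 75)/(169 + 75) = 0.385
|Γ|² = 0.148
P_refl = |Γ|²·P_inc = 32.2 mW, P_del = (1 − |Γ|²)·P_inc = 185 mW

P_reflected ≈ 32.2 mW; P_delivered ≈ 185 mW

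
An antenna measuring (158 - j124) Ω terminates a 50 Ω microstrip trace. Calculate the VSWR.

Γ = (Z_L − Z_0)/(Z_L + Z_0) = (108 − j124)/(208 − j124)
|Γ| = 164/242 = 0.679
VSWR = (1 + |Γ|)/(1 − |Γ|) = 1.68/0.321

VSWR ≈ 5.23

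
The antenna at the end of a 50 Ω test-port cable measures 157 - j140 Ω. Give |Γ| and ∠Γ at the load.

Γ ≈ 0.705 ∠ -18.5°

Γ = (Z_L − Z_0)/(Z_L + Z_0) = (107 − j140)/(207 − j140)
|Γ| = 176/250 = 0.705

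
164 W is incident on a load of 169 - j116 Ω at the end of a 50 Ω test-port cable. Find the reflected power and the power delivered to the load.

P_reflected ≈ 73.7 W; P_delivered ≈ 90.3 W

|Γ| = |(119 − j116)/(219 − j116)| = 0.671
|Γ|² = 0.45
P_refl = |Γ|²·P_inc = 73.7 W, P_del = (1 − |Γ|²)·P_inc = 90.3 W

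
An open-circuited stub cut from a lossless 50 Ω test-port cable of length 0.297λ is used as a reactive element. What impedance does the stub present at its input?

Z_in ≈ +j15.2 Ω

βl = 2π × 0.297 = 107°
tan(βl) = -3.29
For an open-circuited stub, Z_in = −jZ_0·cot(βl) = −jZ_0/tan(βl)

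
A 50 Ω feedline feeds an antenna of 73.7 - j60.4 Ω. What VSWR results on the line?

VSWR ≈ 2.78

Γ = (Z_L − Z_0)/(Z_L + Z_0) = (23.7 − j60.4)/(123.7 − j60.4)
|Γ| = 64.9/138 = 0.471
VSWR = (1 + |Γ|)/(1 − |Γ|) = 1.47/0.529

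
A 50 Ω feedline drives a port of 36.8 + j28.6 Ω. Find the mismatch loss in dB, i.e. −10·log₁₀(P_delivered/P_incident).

Γ = (-13.2 + j28.6)/(86.8 + j28.6), |Γ| = 0.345
|Γ|² = 0.119, so P_del/P_inc = 1 − |Γ|² = 0.881
ML = −10·log₁₀(1 − |Γ|²)

mismatch loss ≈ 0.549 dB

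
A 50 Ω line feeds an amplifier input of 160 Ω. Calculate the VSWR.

VSWR ≈ 3.2

Γ = (160 − 50)/(160 + 50) = 0.524
VSWR = (1 + 0.524)/(1 − 0.524)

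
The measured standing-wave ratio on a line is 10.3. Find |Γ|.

|Γ| ≈ 0.823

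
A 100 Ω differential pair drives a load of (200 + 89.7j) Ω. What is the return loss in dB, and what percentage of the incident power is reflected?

Γ = (100 + j89.7)/(300 + j89.7), |Γ| = 0.429
RL = −20·log₁₀(0.429) = 7.35 dB
P_refl/P_inc = |Γ|² = 0.184

RL ≈ 7.35 dB; 18.4% of incident power reflected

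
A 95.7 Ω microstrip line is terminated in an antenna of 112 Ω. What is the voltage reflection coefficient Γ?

Γ = 0.0785

Γ = (Z_L − Z_0)/(Z_L + Z_0) = (112 − 95.7)/(112 + 95.7) = 16.3/207.7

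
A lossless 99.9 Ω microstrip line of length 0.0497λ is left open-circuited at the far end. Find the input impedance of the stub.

Z_in ≈ −j309 Ω

βl = 2π × 0.0497 = 17.9°
tan(βl) = 0.323
For an open-circuited stub, Z_in = −jZ_0·cot(βl) = −jZ_0/tan(βl)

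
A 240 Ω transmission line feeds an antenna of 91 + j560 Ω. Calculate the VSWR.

Γ = (Z_L − Z_0)/(Z_L + Z_0) = (-149 + j560)/(331 + j560)
|Γ| = 579/651 = 0.891
VSWR = (1 + |Γ|)/(1 − |Γ|) = 1.89/0.109

VSWR ≈ 17.3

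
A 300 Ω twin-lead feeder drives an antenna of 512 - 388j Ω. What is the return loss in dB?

Γ = (212 − j388)/(812 − j388), |Γ| = 0.491
RL = −20·log₁₀|Γ| = −20·log₁₀(0.491)

RL ≈ 6.17 dB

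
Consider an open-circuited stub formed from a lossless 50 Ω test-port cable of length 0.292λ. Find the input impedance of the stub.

Z_in ≈ +j13.5 Ω

βl = 2π × 0.292 = 105°
tan(βl) = -3.7
For an open-circuited stub, Z_in = −jZ_0·cot(βl) = −jZ_0/tan(βl)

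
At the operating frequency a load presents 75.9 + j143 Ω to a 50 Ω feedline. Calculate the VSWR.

Γ = (Z_L − Z_0)/(Z_L + Z_0) = (25.9 + j143)/(125.9 + j143)
|Γ| = 145/191 = 0.763
VSWR = (1 + |Γ|)/(1 − |Γ|) = 1.76/0.237

VSWR ≈ 7.43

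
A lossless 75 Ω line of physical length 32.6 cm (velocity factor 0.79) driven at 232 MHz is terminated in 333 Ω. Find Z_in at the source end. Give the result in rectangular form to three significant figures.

Z_in ≈ 20.3 + j32.7 Ω

λ = v/f = 0.79·c / 232 MHz = 1.02 m
βl = 2π·l/λ = 2π × 0.319 = 115°
tan(βl) = tan(115°) = -2.16
Z_in = Z_0·(Z_L + jZ_0·tanβl)/(Z_0 + jZ_L·tanβl)
     = 75·(333 − j162)/(75 − j718)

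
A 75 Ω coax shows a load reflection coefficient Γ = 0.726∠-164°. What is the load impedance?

Z_L = Z_0·(1 + Γ)/(1 − Γ) = 75·(0.302 − j0.2)/(1.7 + j0.2)

Z_L ≈ 12.1 − j10.3 Ω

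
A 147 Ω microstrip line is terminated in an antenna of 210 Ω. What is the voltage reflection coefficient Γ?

Γ = (Z_L − Z_0)/(Z_L + Z_0) = (210 − 147)/(210 + 147) = 63/357

Γ = 0.176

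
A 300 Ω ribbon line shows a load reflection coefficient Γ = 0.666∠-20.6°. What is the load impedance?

Z_L ≈ 849 − j715 Ω

Z_L = Z_0·(1 + Γ)/(1 − Γ) = 300·(1.62 − j0.234)/(0.377 + j0.234)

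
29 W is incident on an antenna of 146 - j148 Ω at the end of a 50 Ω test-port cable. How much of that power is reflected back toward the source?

P_reflected ≈ 15 W

|Γ| = |(96 − j148)/(196 − j148)| = 0.718
|Γ|² = 0.516
P_refl = |Γ|²·P_inc = 15 W, P_del = (1 − |Γ|²)·P_inc = 14 W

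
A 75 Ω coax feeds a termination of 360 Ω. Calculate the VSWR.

Γ = (360 − 75)/(360 + 75) = 0.655
VSWR = (1 + 0.655)/(1 − 0.655)

VSWR ≈ 4.8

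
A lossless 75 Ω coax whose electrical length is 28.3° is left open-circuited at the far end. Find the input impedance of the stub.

tan(βl) = 0.538
For an open-circuited stub, Z_in = −jZ_0·cot(βl) = −jZ_0/tan(βl)

Z_in ≈ −j139 Ω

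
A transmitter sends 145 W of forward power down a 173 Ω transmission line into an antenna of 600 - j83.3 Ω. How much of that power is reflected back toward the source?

P_reflected ≈ 45.4 W

|Γ| = |(427 − j83.3)/(773 − j83.3)| = 0.56
|Γ|² = 0.313
P_refl = |Γ|²·P_inc = 45.4 W, P_del = (1 − |Γ|²)·P_inc = 99.6 W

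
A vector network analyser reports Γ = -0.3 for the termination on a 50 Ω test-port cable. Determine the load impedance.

Z_L ≈ 26.9 Ω

Z_L = Z_0·(1 + Γ)/(1 − Γ) = 50·(0.7)/(1.3)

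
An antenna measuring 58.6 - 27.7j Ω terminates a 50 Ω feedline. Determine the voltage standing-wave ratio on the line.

VSWR ≈ 1.7

Γ = (Z_L − Z_0)/(Z_L + Z_0) = (8.6 − j27.7)/(108.6 − j27.7)
|Γ| = 29/112 = 0.259
VSWR = (1 + |Γ|)/(1 − |Γ|) = 1.26/0.741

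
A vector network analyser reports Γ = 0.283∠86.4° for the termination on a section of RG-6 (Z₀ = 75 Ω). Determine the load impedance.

Z_L = Z_0·(1 + Γ)/(1 − Γ) = 75·(1.02 + j0.282)/(0.982 − j0.282)

Z_L ≈ 66.1 + j40.6 Ω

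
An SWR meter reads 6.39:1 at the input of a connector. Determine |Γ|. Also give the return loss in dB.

|Γ| ≈ 0.729; return loss ≈ 2.74 dB

|Γ| = (S − 1)/(S + 1) = (6.39 − 1)/(6.39 + 1) = 5.39/7.39
RL = −20·log₁₀|Γ| = −20·log₁₀(0.729)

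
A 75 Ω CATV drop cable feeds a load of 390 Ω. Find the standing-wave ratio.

VSWR ≈ 5.2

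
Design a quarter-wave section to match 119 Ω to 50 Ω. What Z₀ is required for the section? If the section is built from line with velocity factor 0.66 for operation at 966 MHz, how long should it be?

Z_qwt = √(Z_0·R_L) = √(50 × 119) = √5950
λ = 0.66·c/f = 0.205 m, so l = λ/4 = 0.0512 m

Z_qwt ≈ 77.1 Ω; length ≈ 5.12 cm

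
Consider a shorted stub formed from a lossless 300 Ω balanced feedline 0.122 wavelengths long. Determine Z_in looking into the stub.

βl = 2π × 0.122 = 43.9°
tan(βl) = 0.963
For a shorted stub, Z_in = jZ_0·tan(βl)

Z_in ≈ +j289 Ω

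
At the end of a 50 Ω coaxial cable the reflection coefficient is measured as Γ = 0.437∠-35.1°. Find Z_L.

Z_L = Z_0·(1 + Γ)/(1 − Γ) = 50·(1.36 − j0.251)/(0.642 + j0.251)

Z_L ≈ 85 − j52.8 Ω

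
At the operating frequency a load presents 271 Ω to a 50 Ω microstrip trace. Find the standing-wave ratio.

Γ = (271 − 50)/(271 + 50) = 0.688
VSWR = (1 + 0.688)/(1 − 0.688)

VSWR ≈ 5.42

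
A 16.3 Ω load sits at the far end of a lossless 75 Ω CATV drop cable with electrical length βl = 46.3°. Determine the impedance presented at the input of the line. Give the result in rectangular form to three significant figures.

tan(βl) = tan(46.3°) = 1.05
Z_in = Z_0·(Z_L + jZ_0·tanβl)/(Z_0 + jZ_L·tanβl)
     = 75·(16.3 + j78.5)/(75 + j17.1)

Z_in ≈ 32.5 + j71.1 Ω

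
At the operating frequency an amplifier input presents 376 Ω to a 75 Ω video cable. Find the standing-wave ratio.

For a purely resistive load, VSWR = R_L/Z_0 or Z_0/R_L (whichever > 1) = 376/75

VSWR ≈ 5.01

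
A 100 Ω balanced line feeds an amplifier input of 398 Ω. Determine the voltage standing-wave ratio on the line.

VSWR ≈ 3.98

Γ = (398 − 100)/(398 + 100) = 0.598
VSWR = (1 + 0.598)/(1 − 0.598)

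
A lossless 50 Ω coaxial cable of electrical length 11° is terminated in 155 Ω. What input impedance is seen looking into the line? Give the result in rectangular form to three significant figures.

tan(βl) = tan(11°) = 0.194
Z_in = Z_0·(Z_L + jZ_0·tanβl)/(Z_0 + jZ_L·tanβl)
     = 50·(155 + j9.72)/(50 + j30.1)

Z_in ≈ 118 − j61.4 Ω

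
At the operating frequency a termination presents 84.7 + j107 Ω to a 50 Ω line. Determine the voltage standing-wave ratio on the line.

Γ = (Z_L − Z_0)/(Z_L + Z_0) = (34.7 + j107)/(134.7 + j107)
|Γ| = 112/172 = 0.654
VSWR = (1 + |Γ|)/(1 − |Γ|) = 1.65/0.346

VSWR ≈ 4.78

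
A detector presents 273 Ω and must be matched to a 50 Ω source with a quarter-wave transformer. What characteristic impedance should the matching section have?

Z_qwt = √(Z_0·R_L) = √(50 × 273) = √13650

Z_qwt ≈ 117 Ω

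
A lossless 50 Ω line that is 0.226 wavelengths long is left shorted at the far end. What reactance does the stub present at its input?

βl = 2π × 0.226 = 81.4°
tan(βl) = 6.58
For a shorted stub, Z_in = jZ_0·tan(βl)

X_in ≈ 329 Ω (inductive)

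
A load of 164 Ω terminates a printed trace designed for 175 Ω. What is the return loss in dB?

Γ = (164 − 175)/(164 + 175) = -0.0324
RL = −20·log₁₀|Γ| = −20·log₁₀(0.0324)

RL ≈ 29.8 dB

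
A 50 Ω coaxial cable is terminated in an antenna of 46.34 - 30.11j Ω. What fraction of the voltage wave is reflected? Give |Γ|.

Γ = (Z_L − Z_0)/(Z_L + Z_0) = (-3.66 − j30.11)/(96.34 − j30.11)
|Γ| = 30.3/101

|Γ| ≈ 0.301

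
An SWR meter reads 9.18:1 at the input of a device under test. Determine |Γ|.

|Γ| = (S − 1)/(S + 1) = (9.18 − 1)/(9.18 + 1) = 8.18/10.2

|Γ| ≈ 0.804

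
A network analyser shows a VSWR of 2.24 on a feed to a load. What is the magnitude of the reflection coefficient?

|Γ| ≈ 0.383

|Γ| = (S − 1)/(S + 1) = (2.24 − 1)/(2.24 + 1) = 1.24/3.24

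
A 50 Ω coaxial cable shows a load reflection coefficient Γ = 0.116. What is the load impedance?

Z_L ≈ 63.1 Ω

Z_L = Z_0·(1 + Γ)/(1 − Γ) = 50·(1.12)/(0.884)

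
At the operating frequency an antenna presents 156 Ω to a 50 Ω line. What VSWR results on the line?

VSWR ≈ 3.12

Γ = (156 − 50)/(156 + 50) = 0.515
VSWR = (1 + 0.515)/(1 − 0.515)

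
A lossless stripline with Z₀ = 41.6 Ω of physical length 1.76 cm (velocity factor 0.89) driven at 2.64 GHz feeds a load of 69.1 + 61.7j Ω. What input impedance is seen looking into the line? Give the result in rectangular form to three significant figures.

Z_in ≈ 23.7 − j35.3 Ω

λ = v/f = 0.89·c / 2.64 GHz = 0.101 m
βl = 2π·l/λ = 2π × 0.174 = 62.6°
tan(βl) = tan(62.6°) = 1.93
Z_in = Z_0·(Z_L + jZ_0·tanβl)/(Z_0 + jZ_L·tanβl)
     = 41.6·(69.1 + j142)/(-77.7 + j134)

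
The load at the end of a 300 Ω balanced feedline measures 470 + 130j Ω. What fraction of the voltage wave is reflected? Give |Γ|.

|Γ| ≈ 0.274

Γ = (Z_L − Z_0)/(Z_L + Z_0) = (170 + j130)/(770 + j130)
|Γ| = 214/781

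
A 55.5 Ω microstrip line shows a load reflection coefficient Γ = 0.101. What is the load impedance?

Z_L = Z_0·(1 + Γ)/(1 − Γ) = 55.5·(1.1)/(0.899)

Z_L ≈ 68 Ω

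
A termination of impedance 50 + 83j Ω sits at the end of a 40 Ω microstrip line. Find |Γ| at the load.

|Γ| ≈ 0.683

Γ = (Z_L − Z_0)/(Z_L + Z_0) = (10 + j83)/(90 + j83)
|Γ| = 83.6/122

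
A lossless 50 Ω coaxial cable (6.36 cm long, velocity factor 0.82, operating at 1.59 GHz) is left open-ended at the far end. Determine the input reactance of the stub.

X_in ≈ 80 Ω (inductive)

λ = v/f = 0.82·c / 1.59 GHz = 0.155 m
βl = 2π·l/λ = 2π × 0.411 = 148°
tan(βl) = -0.625
For an open-ended stub, Z_in = −jZ_0·cot(βl) = −jZ_0/tan(βl)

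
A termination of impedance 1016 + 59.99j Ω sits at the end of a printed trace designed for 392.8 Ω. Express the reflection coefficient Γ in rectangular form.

Γ = (Z_L − Z_0)/(Z_L + Z_0) = (623.2 + j59.99)/(1409 + j59.99)

Γ ≈ 0.443 + j0.0237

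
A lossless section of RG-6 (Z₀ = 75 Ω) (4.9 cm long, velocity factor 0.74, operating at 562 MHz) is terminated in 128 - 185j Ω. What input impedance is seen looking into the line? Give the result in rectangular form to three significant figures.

Z_in ≈ 17.3 − j40.7 Ω

λ = v/f = 0.74·c / 562 MHz = 0.395 m
βl = 2π·l/λ = 2π × 0.124 = 44.7°
tan(βl) = tan(44.7°) = 0.988
Z_in = Z_0·(Z_L + jZ_0·tanβl)/(Z_0 + jZ_L·tanβl)
     = 75·(128 − j111)/(258 + j126)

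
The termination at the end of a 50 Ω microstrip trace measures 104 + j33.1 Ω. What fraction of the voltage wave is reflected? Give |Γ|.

|Γ| ≈ 0.402

Γ = (Z_L − Z_0)/(Z_L + Z_0) = (54 + j33.1)/(154 + j33.1)
|Γ| = 63.3/158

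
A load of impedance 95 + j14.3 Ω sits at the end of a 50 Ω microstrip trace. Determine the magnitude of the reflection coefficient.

Γ = (Z_L − Z_0)/(Z_L + Z_0) = (45 + j14.3)/(145 + j14.3)
|Γ| = 47.2/146

|Γ| ≈ 0.324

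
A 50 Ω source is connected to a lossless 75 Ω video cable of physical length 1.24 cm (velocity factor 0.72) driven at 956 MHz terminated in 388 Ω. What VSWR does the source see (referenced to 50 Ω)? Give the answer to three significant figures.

λ = v/f = 0.72·c / 956 MHz = 0.226 m
βl = 2π·l/λ = 2π × 0.0549 = 19.8°
tan(βl) = 0.359
Z_in = Z_0·(Z_L + jZ_0·tanβl)/(Z_0 + jZ_L·tanβl) = 98.4 − j156 Ω
Γ_s = (Z_in − Z_s)/(Z_in + Z_s) = (48.4 − j156)/(148 − j156), |Γ_s| = 0.758
VSWR = (1 + |Γ_s|)/(1 − |Γ_s|)

VSWR ≈ 7.28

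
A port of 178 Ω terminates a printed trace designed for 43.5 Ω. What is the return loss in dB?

RL ≈ 4.33 dB

Γ = (178 − 43.5)/(178 + 43.5) = 0.607
RL = −20·log₁₀|Γ| = −20·log₁₀(0.607)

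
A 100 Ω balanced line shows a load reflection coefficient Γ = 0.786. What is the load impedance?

Z_L ≈ 835 Ω

Z_L = Z_0·(1 + Γ)/(1 − Γ) = 100·(1.79)/(0.214)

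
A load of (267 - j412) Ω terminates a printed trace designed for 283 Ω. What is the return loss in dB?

Γ = (-16 − j412)/(550 − j412), |Γ| = 0.6
RL = −20·log₁₀|Γ| = −20·log₁₀(0.6)

RL ≈ 4.44 dB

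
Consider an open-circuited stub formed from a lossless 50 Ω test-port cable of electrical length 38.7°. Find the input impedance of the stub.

Z_in ≈ −j62.4 Ω

tan(βl) = 0.801
For an open-circuited stub, Z_in = −jZ_0·cot(βl) = −jZ_0/tan(βl)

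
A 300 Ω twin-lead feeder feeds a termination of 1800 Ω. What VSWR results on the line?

Γ = (1800 − 300)/(1800 + 300) = 0.714
VSWR = (1 + 0.714)/(1 − 0.714)

VSWR ≈ 6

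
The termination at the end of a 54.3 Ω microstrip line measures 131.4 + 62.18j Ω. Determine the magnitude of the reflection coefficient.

|Γ| ≈ 0.506

Γ = (Z_L − Z_0)/(Z_L + Z_0) = (77.1 + j62.18)/(185.7 + j62.18)
|Γ| = 99/196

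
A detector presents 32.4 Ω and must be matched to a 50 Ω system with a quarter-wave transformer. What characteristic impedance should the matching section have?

Z_qwt ≈ 40.2 Ω

Z_qwt = √(Z_0·R_L) = √(50 × 32.4) = √1620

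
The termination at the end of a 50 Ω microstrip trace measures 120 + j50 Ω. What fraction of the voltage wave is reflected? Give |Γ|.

Γ = (Z_L − Z_0)/(Z_L + Z_0) = (70 + j50)/(170 + j50)
|Γ| = 86/177

|Γ| ≈ 0.485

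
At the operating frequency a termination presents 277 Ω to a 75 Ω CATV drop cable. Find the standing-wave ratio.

VSWR ≈ 3.69

Γ = (277 − 75)/(277 + 75) = 0.574
VSWR = (1 + 0.574)/(1 − 0.574)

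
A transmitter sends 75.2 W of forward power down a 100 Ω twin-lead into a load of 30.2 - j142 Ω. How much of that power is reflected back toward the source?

|Γ| = |(-69.8 − j142)/(130.2 − j142)| = 0.821
|Γ|² = 0.675
P_refl = |Γ|²·P_inc = 50.7 W, P_del = (1 − |Γ|²)·P_inc = 24.5 W

P_reflected ≈ 50.7 W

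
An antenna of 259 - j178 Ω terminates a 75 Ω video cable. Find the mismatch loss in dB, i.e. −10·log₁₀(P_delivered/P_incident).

mismatch loss ≈ 2.66 dB

Γ = (184 − j178)/(334 − j178), |Γ| = 0.676
|Γ|² = 0.458, so P_del/P_inc = 1 − |Γ|² = 0.542
ML = −10·log₁₀(1 − |Γ|²)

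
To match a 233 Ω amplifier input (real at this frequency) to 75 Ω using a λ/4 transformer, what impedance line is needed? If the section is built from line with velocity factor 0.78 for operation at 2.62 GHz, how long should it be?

Z_qwt = √(Z_0·R_L) = √(75 × 233) = √17480
λ = 0.78·c/f = 0.0893 m, so l = λ/4 = 0.0223 m

Z_qwt ≈ 132 Ω; length ≈ 2.23 cm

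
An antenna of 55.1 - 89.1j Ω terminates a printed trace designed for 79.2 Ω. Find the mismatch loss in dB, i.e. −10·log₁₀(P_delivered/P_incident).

mismatch loss ≈ 1.73 dB

Γ = (-24.1 − j89.1)/(134.3 − j89.1), |Γ| = 0.573
|Γ|² = 0.328, so P_del/P_inc = 1 − |Γ|² = 0.672
ML = −10·log₁₀(1 − |Γ|²)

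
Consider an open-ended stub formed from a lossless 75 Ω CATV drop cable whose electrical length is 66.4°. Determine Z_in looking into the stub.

tan(βl) = 2.29
For an open-ended stub, Z_in = −jZ_0·cot(βl) = −jZ_0/tan(βl)

Z_in ≈ −j32.8 Ω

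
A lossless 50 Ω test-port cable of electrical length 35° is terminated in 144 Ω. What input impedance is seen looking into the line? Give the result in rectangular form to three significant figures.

Z_in ≈ 42.4 − j50.4 Ω

tan(βl) = tan(35°) = 0.7
Z_in = Z_0·(Z_L + jZ_0·tanβl)/(Z_0 + jZ_L·tanβl)
     = 50·(144 + j35)/(50 + j101)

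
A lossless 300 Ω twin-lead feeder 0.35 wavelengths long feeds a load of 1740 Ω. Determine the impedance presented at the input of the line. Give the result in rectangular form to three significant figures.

Z_in ≈ 77.8 + j208 Ω

βl = 2π × 0.35 = 126°
tan(βl) = tan(126°) = -1.38
Z_in = Z_0·(Z_L + jZ_0·tanβl)/(Z_0 + jZ_L·tanβl)
     = 300·(1740 − j413)/(300 − j2390)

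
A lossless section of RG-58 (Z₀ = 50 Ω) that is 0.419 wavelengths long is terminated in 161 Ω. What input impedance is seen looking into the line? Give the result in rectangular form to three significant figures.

βl = 2π × 0.419 = 151°
tan(βl) = tan(151°) = -0.558
Z_in = Z_0·(Z_L + jZ_0·tanβl)/(Z_0 + jZ_L·tanβl)
     = 50·(161 − j27.9)/(50 − j89.8)

Z_in ≈ 49.9 + j61.8 Ω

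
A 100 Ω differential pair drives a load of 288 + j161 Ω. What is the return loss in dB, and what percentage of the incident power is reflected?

RL ≈ 4.59 dB; 34.7% of incident power reflected

Γ = (188 + j161)/(388 + j161), |Γ| = 0.589
RL = −20·log₁₀(0.589) = 4.59 dB
P_refl/P_inc = |Γ|² = 0.347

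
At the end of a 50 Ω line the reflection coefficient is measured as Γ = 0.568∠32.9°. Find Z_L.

Z_L ≈ 91.8 + j83.7 Ω

Z_L = Z_0·(1 + Γ)/(1 − Γ) = 50·(1.48 + j0.309)/(0.523 − j0.309)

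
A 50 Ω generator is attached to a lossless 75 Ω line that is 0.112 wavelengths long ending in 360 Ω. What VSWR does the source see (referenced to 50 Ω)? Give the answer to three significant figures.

VSWR ≈ 5.56

βl = 2π × 0.112 = 40.3°
tan(βl) = 0.849
Z_in = Z_0·(Z_L + jZ_0·tanβl)/(Z_0 + jZ_L·tanβl) = 35.2 − j79.7 Ω
Γ_s = (Z_in − Z_s)/(Z_in + Z_s) = (-14.8 − j79.7)/(85.2 − j79.7), |Γ_s| = 0.695
VSWR = (1 + |Γ_s|)/(1 − |Γ_s|)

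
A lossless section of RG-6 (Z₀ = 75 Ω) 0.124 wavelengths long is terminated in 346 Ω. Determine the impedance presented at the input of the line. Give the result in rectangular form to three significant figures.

βl = 2π × 0.124 = 44.6°
tan(βl) = tan(44.6°) = 0.988
Z_in = Z_0·(Z_L + jZ_0·tanβl)/(Z_0 + jZ_L·tanβl)
     = 75·(346 + j74.1)/(75 + j342)

Z_in ≈ 31.4 − j69.1 Ω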